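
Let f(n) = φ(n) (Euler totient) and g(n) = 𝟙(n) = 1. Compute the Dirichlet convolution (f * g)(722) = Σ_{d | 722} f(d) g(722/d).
(φ * 𝟙)(722) = 722

Divisors of 722: [1, 2, 19, 38, 361, 722]. For each d | 722:
  d = 1: φ(1) · 𝟙(722/1) = 1 · 1 = 1
  d = 2: φ(2) · 𝟙(722/2) = 1 · 1 = 1
  d = 19: φ(19) · 𝟙(722/19) = 18 · 1 = 18
  d = 38: φ(38) · 𝟙(722/38) = 18 · 1 = 18
  d = 361: φ(361) · 𝟙(722/361) = 342 · 1 = 342
  d = 722: φ(722) · 𝟙(722/722) = 342 · 1 = 342
Summing: (φ * 𝟙)(722) = 1 + 1 + 18 + 18 + 342 + 342 = 722.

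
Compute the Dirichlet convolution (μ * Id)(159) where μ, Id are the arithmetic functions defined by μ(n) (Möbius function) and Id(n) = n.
(μ * Id)(159) = 104

Divisors of 159: [1, 3, 53, 159]. For each d | 159:
  d = 1: μ(1) · Id(159/1) = 1 · 159 = 159
  d = 3: μ(3) · Id(159/3) = -1 · 53 = -53
  d = 53: μ(53) · Id(159/53) = -1 · 3 = -3
  d = 159: μ(159) · Id(159/159) = 1 · 1 = 1
Summing: (μ * Id)(159) = 159 + -53 + -3 + 1 = 104.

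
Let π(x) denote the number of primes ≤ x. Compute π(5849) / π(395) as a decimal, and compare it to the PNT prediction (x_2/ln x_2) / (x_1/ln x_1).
π(5849)/π(395) = 768/77 ≈ 9.9740;  PNT prediction ≈ 10.2067.

π(395) = 77 and π(5849) = 768, so π(5849)/π(395) ≈ 9.9740. The PNT-predicted ratio is (5849/ln(5849)) / (395/ln(395)) ≈ 10.2067. The two agree to within a few percent, as expected.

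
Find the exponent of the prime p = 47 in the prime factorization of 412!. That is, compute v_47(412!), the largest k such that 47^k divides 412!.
v_47(412!) = 8

Legendre's formula: v_p(n!) = Σ_{k ≥ 1} ⌊n / p^k⌋. For p = 47, n = 412, the terms are:
  ⌊412/47^1⌋ = ⌊412/47⌋ = 8
(the next term ⌊412/47^2⌋ = 0, terminating the sum). Summing: v_47(412!) = 8 = 8.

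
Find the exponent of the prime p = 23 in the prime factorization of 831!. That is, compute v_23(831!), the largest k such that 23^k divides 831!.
v_23(831!) = 37

Legendre's formula: v_p(n!) = Σ_{k ≥ 1} ⌊n / p^k⌋. For p = 23, n = 831, the terms are:
  ⌊831/23^1⌋ = ⌊831/23⌋ = 36
  ⌊831/23^2⌋ = ⌊831/529⌋ = 1
(the next term ⌊831/23^3⌋ = 0, terminating the sum). Summing: v_23(831!) = 36 + 1 = 37.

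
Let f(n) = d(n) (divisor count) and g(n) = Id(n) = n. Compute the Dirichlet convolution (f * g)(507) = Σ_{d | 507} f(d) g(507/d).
(d * Id)(507) = 990

Divisors of 507: [1, 3, 13, 39, 169, 507]. For each d | 507:
  d = 1: d(1) · Id(507/1) = 1 · 507 = 507
  d = 3: d(3) · Id(507/3) = 2 · 169 = 338
  d = 13: d(13) · Id(507/13) = 2 · 39 = 78
  d = 39: d(39) · Id(507/39) = 4 · 13 = 52
  d = 169: d(169) · Id(507/169) = 3 · 3 = 9
  d = 507: d(507) · Id(507/507) = 6 · 1 = 6
Summing: (d * Id)(507) = 507 + 338 + 78 + 52 + 9 + 6 = 990.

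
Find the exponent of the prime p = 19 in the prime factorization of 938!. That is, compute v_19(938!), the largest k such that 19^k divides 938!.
v_19(938!) = 51

Legendre's formula: v_p(n!) = Σ_{k ≥ 1} ⌊n / p^k⌋. For p = 19, n = 938, the terms are:
  ⌊938/19^1⌋ = ⌊938/19⌋ = 49
  ⌊938/19^2⌋ = ⌊938/361⌋ = 2
(the next term ⌊938/19^3⌋ = 0, terminating the sum). Summing: v_19(938!) = 49 + 2 = 51.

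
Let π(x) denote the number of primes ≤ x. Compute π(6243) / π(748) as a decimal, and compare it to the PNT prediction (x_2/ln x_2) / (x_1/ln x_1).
π(6243)/π(748) = 811/132 ≈ 6.1439;  PNT prediction ≈ 6.3199.

π(748) = 132 and π(6243) = 811, so π(6243)/π(748) ≈ 6.1439. The PNT-predicted ratio is (6243/ln(6243)) / (748/ln(748)) ≈ 6.3199. The two agree to within a few percent, as expected.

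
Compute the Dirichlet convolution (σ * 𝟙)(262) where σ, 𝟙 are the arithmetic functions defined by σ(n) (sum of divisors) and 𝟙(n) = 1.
(σ * 𝟙)(262) = 532

Divisors of 262: [1, 2, 131, 262]. For each d | 262:
  d = 1: σ(1) · 𝟙(262/1) = 1 · 1 = 1
  d = 2: σ(2) · 𝟙(262/2) = 3 · 1 = 3
  d = 131: σ(131) · 𝟙(262/131) = 132 · 1 = 132
  d = 262: σ(262) · 𝟙(262/262) = 396 · 1 = 396
Summing: (σ * 𝟙)(262) = 1 + 3 + 132 + 396 = 532.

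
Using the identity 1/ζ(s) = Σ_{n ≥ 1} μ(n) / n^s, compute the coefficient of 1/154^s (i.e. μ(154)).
μ(154) = -1

Factor n = 154 = 2 · 7 · 11. μ(n) = 0 if any exponent ≥ 2 (not squarefree); otherwise μ(n) = (−1)^{ω(n)} where ω(n) is the number of distinct prime factors. Applying: μ(154) = -1.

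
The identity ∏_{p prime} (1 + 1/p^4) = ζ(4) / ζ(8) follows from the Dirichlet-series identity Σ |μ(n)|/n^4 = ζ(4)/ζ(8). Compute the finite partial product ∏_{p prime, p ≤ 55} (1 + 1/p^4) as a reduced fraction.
∏ = 22191296873353842710281222970410269196792920578371108176528669216114688/20586999778381633591344384332656221508370849439367985929948634732675625

The primes p ≤ 55 are [2, 3, 5, 7, 11, 13, 17, 19, 23, 29, 31, 37, 41, 43, 47, 53]. For each, (1 + 1/p^4) = (p^4 + 1)/p^4. Multiplying these fractions over p ∈ [2, 3, 5, 7, 11, 13, 17, 19, 23, 29, 31, 37, 41, 43, 47, 53] gives 22191296873353842710281222970410269196792920578371108176528669216114688/20586999778381633591344384332656221508370849439367985929948634732675625. (In the limit P → ∞ this tends to ζ(4)/ζ(8).)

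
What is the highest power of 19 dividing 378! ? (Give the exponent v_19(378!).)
v_19(378!) = 20

Legendre's formula: v_p(n!) = Σ_{k ≥ 1} ⌊n / p^k⌋. For p = 19, n = 378, the terms are:
  ⌊378/19^1⌋ = ⌊378/19⌋ = 19
  ⌊378/19^2⌋ = ⌊378/361⌋ = 1
(the next term ⌊378/19^3⌋ = 0, terminating the sum). Summing: v_19(378!) = 19 + 1 = 20.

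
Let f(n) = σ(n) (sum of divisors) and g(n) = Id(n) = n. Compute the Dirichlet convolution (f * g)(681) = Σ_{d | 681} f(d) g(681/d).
(σ * Id)(681) = 3185

Divisors of 681: [1, 3, 227, 681]. For each d | 681:
  d = 1: σ(1) · Id(681/1) = 1 · 681 = 681
  d = 3: σ(3) · Id(681/3) = 4 · 227 = 908
  d = 227: σ(227) · Id(681/227) = 228 · 3 = 684
  d = 681: σ(681) · Id(681/681) = 912 · 1 = 912
Summing: (σ * Id)(681) = 681 + 908 + 684 + 912 = 3185.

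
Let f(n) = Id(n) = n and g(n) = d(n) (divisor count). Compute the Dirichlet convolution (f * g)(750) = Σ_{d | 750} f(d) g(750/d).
(Id * d)(750) = 3880

Divisors of 750: [1, 2, 3, 5, 6, 10, 15, 25, 30, 50, 75, 125, 150, 250, 375, 750]. For each d | 750:
  d = 1: Id(1) · d(750/1) = 1 · 16 = 16
  d = 2: Id(2) · d(750/2) = 2 · 8 = 16
  d = 3: Id(3) · d(750/3) = 3 · 8 = 24
  d = 5: Id(5) · d(750/5) = 5 · 12 = 60
  d = 6: Id(6) · d(750/6) = 6 · 4 = 24
  d = 10: Id(10) · d(750/10) = 10 · 6 = 60
  d = 15: Id(15) · d(750/15) = 15 · 6 = 90
  d = 25: Id(25) · d(750/25) = 25 · 8 = 200
  d = 30: Id(30) · d(750/30) = 30 · 3 = 90
  d = 50: Id(50) · d(750/50) = 50 · 4 = 200
  d = 75: Id(75) · d(750/75) = 75 · 4 = 300
  d = 125: Id(125) · d(750/125) = 125 · 4 = 500
  d = 150: Id(150) · d(750/150) = 150 · 2 = 300
  d = 250: Id(250) · d(750/250) = 250 · 2 = 500
  d = 375: Id(375) · d(750/375) = 375 · 2 = 750
  d = 750: Id(750) · d(750/750) = 750 · 1 = 750
Summing: (Id * d)(750) = 16 + 16 + 24 + 60 + 24 + 60 + 90 + 200 + 90 + 200 + 300 + 500 + 300 + 500 + 750 + 750 = 3880.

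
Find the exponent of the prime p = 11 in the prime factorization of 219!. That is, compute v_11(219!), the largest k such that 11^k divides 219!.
v_11(219!) = 20

Legendre's formula: v_p(n!) = Σ_{k ≥ 1} ⌊n / p^k⌋. For p = 11, n = 219, the terms are:
  ⌊219/11^1⌋ = ⌊219/11⌋ = 19
  ⌊219/11^2⌋ = ⌊219/121⌋ = 1
(the next term ⌊219/11^3⌋ = 0, terminating the sum). Summing: v_11(219!) = 19 + 1 = 20.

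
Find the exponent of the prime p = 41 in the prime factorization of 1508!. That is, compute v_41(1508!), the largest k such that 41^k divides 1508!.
v_41(1508!) = 36

Legendre's formula: v_p(n!) = Σ_{k ≥ 1} ⌊n / p^k⌋. For p = 41, n = 1508, the terms are:
  ⌊1508/41^1⌋ = ⌊1508/41⌋ = 36
(the next term ⌊1508/41^2⌋ = 0, terminating the sum). Summing: v_41(1508!) = 36 = 36.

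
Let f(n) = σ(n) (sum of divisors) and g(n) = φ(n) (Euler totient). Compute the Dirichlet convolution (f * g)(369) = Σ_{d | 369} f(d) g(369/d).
(σ * φ)(369) = 2214

Divisors of 369: [1, 3, 9, 41, 123, 369]. For each d | 369:
  d = 1: σ(1) · φ(369/1) = 1 · 240 = 240
  d = 3: σ(3) · φ(369/3) = 4 · 80 = 320
  d = 9: σ(9) · φ(369/9) = 13 · 40 = 520
  d = 41: σ(41) · φ(369/41) = 42 · 6 = 252
  d = 123: σ(123) · φ(369/123) = 168 · 2 = 336
  d = 369: σ(369) · φ(369/369) = 546 · 1 = 546
Summing: (σ * φ)(369) = 240 + 320 + 520 + 252 + 336 + 546 = 2214.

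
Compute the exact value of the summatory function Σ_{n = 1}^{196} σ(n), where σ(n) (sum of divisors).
Σ_{n ≤ 196} σ(n) = 31713

Compute σ(n) for each 1 ≤ n ≤ 196: σ(1) = 1, σ(2) = 3, σ(3) = 4, σ(4) = 7, σ(5) = 6, σ(6) = 12, σ(7) = 8, σ(8) = 15, σ(9) = 13, σ(10) = 18, σ(11) = 12, σ(12) = 28, σ(13) = 14, σ(14) = 24, σ(15) = 24, σ(16) = 31, σ(17) = 18, σ(18) = 39, σ(19) = 20, σ(20) = 42, σ(21) = 32, σ(22) = 36, σ(23) = 24, σ(24) = 60, σ(25) = 31, σ(26) = 42, σ(27) = 40, σ(28) = 56, σ(29) = 30, σ(30) = 72, σ(31) = 32, σ(32) = 63, σ(33) = 48, σ(34) = 54, σ(35) = 48, σ(36) = 91, σ(37) = 38, σ(38) = 60, σ(39) = 56, σ(40) = 90, σ(41) = 42, σ(42) = 96, σ(43) = 44, σ(44) = 84, σ(45) = 78, σ(46) = 72, σ(47) = 48, σ(48) = 124, σ(49) = 57, σ(50) = 93, σ(51) = 72, σ(52) = 98, σ(53) = 54, σ(54) = 120, σ(55) = 72, σ(56) = 120, σ(57) = 80, σ(58) = 90, σ(59) = 60, σ(60) = 168, σ(61) = 62, σ(62) = 96, σ(63) = 104, σ(64) = 127, σ(65) = 84, σ(66) = 144, σ(67) = 68, σ(68) = 126, σ(69) = 96, σ(70) = 144, σ(71) = 72, σ(72) = 195, σ(73) = 74, σ(74) = 114, σ(75) = 124, σ(76) = 140, σ(77) = 96, σ(78) = 168, σ(79) = 80, σ(80) = 186, σ(81) = 121, σ(82) = 126, σ(83) = 84, σ(84) = 224, σ(85) = 108, σ(86) = 132, σ(87) = 120, σ(88) = 180, σ(89) = 90, σ(90) = 234, σ(91) = 112, σ(92) = 168, σ(93) = 128, σ(94) = 144, σ(95) = 120, σ(96) = 252, σ(97) = 98, σ(98) = 171, σ(99) = 156, σ(100) = 217, σ(101) = 102, σ(102) = 216, σ(103) = 104, σ(104) = 210, σ(105) = 192, σ(106) = 162, σ(107) = 108, σ(108) = 280, σ(109) = 110, σ(110) = 216, σ(111) = 152, σ(112) = 248, σ(113) = 114, σ(114) = 240, σ(115) = 144, σ(116) = 210, σ(117) = 182, σ(118) = 180, σ(119) = 144, σ(120) = 360, σ(121) = 133, σ(122) = 186, σ(123) = 168, σ(124) = 224, σ(125) = 156, σ(126) = 312, σ(127) = 128, σ(128) = 255, σ(129) = 176, σ(130) = 252, σ(131) = 132, σ(132) = 336, σ(133) = 160, σ(134) = 204, σ(135) = 240, σ(136) = 270, σ(137) = 138, σ(138) = 288, σ(139) = 140, σ(140) = 336, σ(141) = 192, σ(142) = 216, σ(143) = 168, σ(144) = 403, σ(145) = 180, σ(146) = 222, σ(147) = 228, σ(148) = 266, σ(149) = 150, σ(150) = 372, σ(151) = 152, σ(152) = 300, σ(153) = 234, σ(154) = 288, σ(155) = 192, σ(156) = 392, σ(157) = 158, σ(158) = 240, σ(159) = 216, σ(160) = 378, σ(161) = 192, σ(162) = 363, σ(163) = 164, σ(164) = 294, σ(165) = 288, σ(166) = 252, σ(167) = 168, σ(168) = 480, σ(169) = 183, σ(170) = 324, σ(171) = 260, σ(172) = 308, σ(173) = 174, σ(174) = 360, σ(175) = 248, σ(176) = 372, σ(177) = 240, σ(178) = 270, σ(179) = 180, σ(180) = 546, σ(181) = 182, σ(182) = 336, σ(183) = 248, σ(184) = 360, σ(185) = 228, σ(186) = 384, σ(187) = 216, σ(188) = 336, σ(189) = 320, σ(190) = 360, σ(191) = 192, σ(192) = 508, σ(193) = 194, σ(194) = 294, σ(195) = 336, σ(196) = 399. Summing all 196 values: 31713. (Average order: Σ_{n ≤ x} σ(n) ~ (π²/12) x². For x = 196, (π²/12)·196² ≈ 31595.89.)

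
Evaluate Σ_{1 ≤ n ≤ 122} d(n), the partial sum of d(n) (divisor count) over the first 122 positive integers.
Σ_{n ≤ 122} d(n) = 609

Compute d(n) for each 1 ≤ n ≤ 122: d(1) = 1, d(2) = 2, d(3) = 2, d(4) = 3, d(5) = 2, d(6) = 4, d(7) = 2, d(8) = 4, d(9) = 3, d(10) = 4, d(11) = 2, d(12) = 6, d(13) = 2, d(14) = 4, d(15) = 4, d(16) = 5, d(17) = 2, d(18) = 6, d(19) = 2, d(20) = 6, d(21) = 4, d(22) = 4, d(23) = 2, d(24) = 8, d(25) = 3, d(26) = 4, d(27) = 4, d(28) = 6, d(29) = 2, d(30) = 8, d(31) = 2, d(32) = 6, d(33) = 4, d(34) = 4, d(35) = 4, d(36) = 9, d(37) = 2, d(38) = 4, d(39) = 4, d(40) = 8, d(41) = 2, d(42) = 8, d(43) = 2, d(44) = 6, d(45) = 6, d(46) = 4, d(47) = 2, d(48) = 10, d(49) = 3, d(50) = 6, d(51) = 4, d(52) = 6, d(53) = 2, d(54) = 8, d(55) = 4, d(56) = 8, d(57) = 4, d(58) = 4, d(59) = 2, d(60) = 12, d(61) = 2, d(62) = 4, d(63) = 6, d(64) = 7, d(65) = 4, d(66) = 8, d(67) = 2, d(68) = 6, d(69) = 4, d(70) = 8, d(71) = 2, d(72) = 12, d(73) = 2, d(74) = 4, d(75) = 6, d(76) = 6, d(77) = 4, d(78) = 8, d(79) = 2, d(80) = 10, d(81) = 5, d(82) = 4, d(83) = 2, d(84) = 12, d(85) = 4, d(86) = 4, d(87) = 4, d(88) = 8, d(89) = 2, d(90) = 12, d(91) = 4, d(92) = 6, d(93) = 4, d(94) = 4, d(95) = 4, d(96) = 12, d(97) = 2, d(98) = 6, d(99) = 6, d(100) = 9, d(101) = 2, d(102) = 8, d(103) = 2, d(104) = 8, d(105) = 8, d(106) = 4, d(107) = 2, d(108) = 12, d(109) = 2, d(110) = 8, d(111) = 4, d(112) = 10, d(113) = 2, d(114) = 8, d(115) = 4, d(116) = 6, d(117) = 6, d(118) = 4, d(119) = 4, d(120) = 16, d(121) = 3, d(122) = 4. Summing all 122 values: 609. (Dirichlet's divisor formula: Σ_{n ≤ x} d(n) = x ln(x) + (2γ − 1) x + O(√x). For x = 122, the asymptotic estimate is ≈ 604.93.)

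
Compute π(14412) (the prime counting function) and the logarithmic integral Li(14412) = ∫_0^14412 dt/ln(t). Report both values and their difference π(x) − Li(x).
π(14412) = 1689;  Li(14412) ≈ 1715.35;  π(x) − Li(x) ≈ -26.35.

Direct count of primes ≤ 14412 gives π(14412) = 1689. Numerical evaluation of the logarithmic integral gives Li(14412) ≈ 1715.35. The difference π(x) − Li(x) ≈ -26.35 is typically negative for small/moderate x (Li(x) overestimates), though Littlewood's theorem shows this sign changes infinitely often.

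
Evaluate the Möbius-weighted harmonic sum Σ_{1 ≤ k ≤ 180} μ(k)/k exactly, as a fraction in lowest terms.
Σ μ(k)/k = -144087981517635476714028475868546320125145063113926500300851703048561/29819592777931214269172453467810429868925511217482600306406141434158090

Values of μ(k) for 1 ≤ k ≤ 180: μ(1) = 1, μ(2) = -1, μ(3) = -1, μ(5) = -1, μ(6) = 1, μ(7) = -1, μ(10) = 1, μ(11) = -1, μ(13) = -1, μ(14) = 1, μ(15) = 1, μ(17) = -1, μ(19) = -1, μ(21) = 1, μ(22) = 1, μ(23) = -1, μ(26) = 1, μ(29) = -1, μ(30) = -1, μ(31) = -1, μ(33) = 1, μ(34) = 1, μ(35) = 1, μ(37) = -1, μ(38) = 1, μ(39) = 1, μ(41) = -1, μ(42) = -1, μ(43) = -1, μ(46) = 1, μ(47) = -1, μ(51) = 1, μ(53) = -1, μ(55) = 1, μ(57) = 1, μ(58) = 1, μ(59) = -1, μ(61) = -1, μ(62) = 1, μ(65) = 1, μ(66) = -1, μ(67) = -1, μ(69) = 1, μ(70) = -1, μ(71) = -1, μ(73) = -1, μ(74) = 1, μ(77) = 1, μ(78) = -1, μ(79) = -1, μ(82) = 1, μ(83) = -1, μ(85) = 1, μ(86) = 1, μ(87) = 1, μ(89) = -1, μ(91) = 1, μ(93) = 1, μ(94) = 1, μ(95) = 1, μ(97) = -1, μ(101) = -1, μ(102) = -1, μ(103) = -1, μ(105) = -1, μ(106) = 1, μ(107) = -1, μ(109) = -1, μ(110) = -1, μ(111) = 1, μ(113) = -1, μ(114) = -1, μ(115) = 1, μ(118) = 1, μ(119) = 1, μ(122) = 1, μ(123) = 1, μ(127) = -1, μ(129) = 1, μ(130) = -1, μ(131) = -1, μ(133) = 1, μ(134) = 1, μ(137) = -1, μ(138) = -1, μ(139) = -1, μ(141) = 1, μ(142) = 1, μ(143) = 1, μ(145) = 1, μ(146) = 1, μ(149) = -1, μ(151) = -1, μ(154) = -1, μ(155) = 1, μ(157) = -1, μ(158) = 1, μ(159) = 1, μ(161) = 1, μ(163) = -1, μ(165) = -1, μ(166) = 1, μ(167) = -1, μ(170) = -1, μ(173) = -1, μ(174) = -1, μ(177) = 1, μ(178) = 1, μ(179) = -1, with μ = 0 on non-squarefree integers. Summing μ(k)/k for k where μ(k) ≠ 0 gives -144087981517635476714028475868546320125145063113926500300851703048561/29819592777931214269172453467810429868925511217482600306406141434158090 ≈ -0.0048. (PNT ⟺ this sum → 0 as n → ∞.)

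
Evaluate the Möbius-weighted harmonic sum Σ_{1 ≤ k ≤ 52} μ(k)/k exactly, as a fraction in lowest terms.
Σ μ(k)/k = -184943596214571/204963260862830470

Values of μ(k) for 1 ≤ k ≤ 52: μ(1) = 1, μ(2) = -1, μ(3) = -1, μ(5) = -1, μ(6) = 1, μ(7) = -1, μ(10) = 1, μ(11) = -1, μ(13) = -1, μ(14) = 1, μ(15) = 1, μ(17) = -1, μ(19) = -1, μ(21) = 1, μ(22) = 1, μ(23) = -1, μ(26) = 1, μ(29) = -1, μ(30) = -1, μ(31) = -1, μ(33) = 1, μ(34) = 1, μ(35) = 1, μ(37) = -1, μ(38) = 1, μ(39) = 1, μ(41) = -1, μ(42) = -1, μ(43) = -1, μ(46) = 1, μ(47) = -1, μ(51) = 1, with μ = 0 on non-squarefree integers. Summing μ(k)/k for k where μ(k) ≠ 0 gives -184943596214571/204963260862830470 ≈ -0.0009. (PNT ⟺ this sum → 0 as n → ∞.)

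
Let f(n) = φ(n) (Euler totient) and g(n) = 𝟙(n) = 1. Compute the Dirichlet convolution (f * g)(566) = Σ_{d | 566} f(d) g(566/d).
(φ * 𝟙)(566) = 566

Divisors of 566: [1, 2, 283, 566]. For each d | 566:
  d = 1: φ(1) · 𝟙(566/1) = 1 · 1 = 1
  d = 2: φ(2) · 𝟙(566/2) = 1 · 1 = 1
  d = 283: φ(283) · 𝟙(566/283) = 282 · 1 = 282
  d = 566: φ(566) · 𝟙(566/566) = 282 · 1 = 282
Summing: (φ * 𝟙)(566) = 1 + 1 + 282 + 282 = 566.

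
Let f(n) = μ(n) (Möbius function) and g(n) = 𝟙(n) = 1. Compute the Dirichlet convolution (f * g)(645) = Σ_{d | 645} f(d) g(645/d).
(μ * 𝟙)(645) = 0

Divisors of 645: [1, 3, 5, 15, 43, 129, 215, 645]. For each d | 645:
  d = 1: μ(1) · 𝟙(645/1) = 1 · 1 = 1
  d = 3: μ(3) · 𝟙(645/3) = -1 · 1 = -1
  d = 5: μ(5) · 𝟙(645/5) = -1 · 1 = -1
  d = 15: μ(15) · 𝟙(645/15) = 1 · 1 = 1
  d = 43: μ(43) · 𝟙(645/43) = -1 · 1 = -1
  d = 129: μ(129) · 𝟙(645/129) = 1 · 1 = 1
  d = 215: μ(215) · 𝟙(645/215) = 1 · 1 = 1
  d = 645: μ(645) · 𝟙(645/645) = -1 · 1 = -1
Summing: (μ * 𝟙)(645) = 1 + -1 + -1 + 1 + -1 + 1 + 1 + -1 = 0.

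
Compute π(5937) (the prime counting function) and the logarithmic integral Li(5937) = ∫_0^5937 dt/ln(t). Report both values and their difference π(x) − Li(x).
π(5937) = 779;  Li(5937) ≈ 793.17;  π(x) − Li(x) ≈ -14.17.

Direct count of primes ≤ 5937 gives π(5937) = 779. Numerical evaluation of the logarithmic integral gives Li(5937) ≈ 793.17. The difference π(x) − Li(x) ≈ -14.17 is typically negative for small/moderate x (Li(x) overestimates), though Littlewood's theorem shows this sign changes infinitely often.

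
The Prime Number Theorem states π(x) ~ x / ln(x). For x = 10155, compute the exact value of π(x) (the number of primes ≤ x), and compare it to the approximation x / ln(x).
π(10155) = 1246;  x/ln(x) ≈ 1100.73;  relative error ≈ 11.66%.

Directly count primes up to 10155: π(10155) = 1246. The PNT approximation gives 10155/ln(10155) ≈ 10155/9.22572 ≈ 1100.73. Relative error (π(x) − x/ln(x)) / π(x) ≈ 11.66%; the approximation is known to undercount slightly (Li(x) is a better estimate).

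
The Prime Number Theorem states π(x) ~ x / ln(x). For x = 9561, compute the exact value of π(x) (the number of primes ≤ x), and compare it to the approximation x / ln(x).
π(9561) = 1183;  x/ln(x) ≈ 1043.16;  relative error ≈ 11.82%.

Directly count primes up to 9561: π(9561) = 1183. The PNT approximation gives 9561/ln(9561) ≈ 9561/9.16545 ≈ 1043.16. Relative error (π(x) − x/ln(x)) / π(x) ≈ 11.82%; the approximation is known to undercount slightly (Li(x) is a better estimate).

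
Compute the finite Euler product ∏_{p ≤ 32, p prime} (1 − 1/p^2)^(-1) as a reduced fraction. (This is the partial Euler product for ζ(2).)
∏ = 82920037520482019/50722704772300800

The primes p ≤ 32 are [2, 3, 5, 7, 11, 13, 17, 19, 23, 29, 31]. For each prime, (1 − 1/p^2)^(-1) = p^2 / (p^2 − 1). The product is (1 − 1/2^2)^(-1), (1 − 1/3^2)^(-1), (1 − 1/5^2)^(-1), (1 − 1/7^2)^(-1), (1 − 1/11^2)^(-1), (1 − 1/13^2)^(-1), (1 − 1/17^2)^(-1), (1 − 1/19^2)^(-1), (1 − 1/23^2)^(-1), (1 − 1/29^2)^(-1), (1 − 1/31^2)^(-1) = ∏ p^2 / (p^2 − 1) = 82920037520482019/50722704772300800.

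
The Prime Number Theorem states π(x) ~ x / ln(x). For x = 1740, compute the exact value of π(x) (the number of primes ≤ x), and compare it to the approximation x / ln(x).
π(1740) = 270;  x/ln(x) ≈ 233.19;  relative error ≈ 13.63%.

Directly count primes up to 1740: π(1740) = 270. The PNT approximation gives 1740/ln(1740) ≈ 1740/7.46164 ≈ 233.19. Relative error (π(x) − x/ln(x)) / π(x) ≈ 13.63%; the approximation is known to undercount slightly (Li(x) is a better estimate).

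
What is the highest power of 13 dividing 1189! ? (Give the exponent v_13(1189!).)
v_13(1189!) = 98

Legendre's formula: v_p(n!) = Σ_{k ≥ 1} ⌊n / p^k⌋. For p = 13, n = 1189, the terms are:
  ⌊1189/13^1⌋ = ⌊1189/13⌋ = 91
  ⌊1189/13^2⌋ = ⌊1189/169⌋ = 7
(the next term ⌊1189/13^3⌋ = 0, terminating the sum). Summing: v_13(1189!) = 91 + 7 = 98.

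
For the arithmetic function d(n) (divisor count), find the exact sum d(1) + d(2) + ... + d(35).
Σ_{n ≤ 35} d(n) = 131

Compute d(n) for each 1 ≤ n ≤ 35: d(1) = 1, d(2) = 2, d(3) = 2, d(4) = 3, d(5) = 2, d(6) = 4, d(7) = 2, d(8) = 4, d(9) = 3, d(10) = 4, d(11) = 2, d(12) = 6, d(13) = 2, d(14) = 4, d(15) = 4, d(16) = 5, d(17) = 2, d(18) = 6, d(19) = 2, d(20) = 6, d(21) = 4, d(22) = 4, d(23) = 2, d(24) = 8, d(25) = 3, d(26) = 4, d(27) = 4, d(28) = 6, d(29) = 2, d(30) = 8, d(31) = 2, d(32) = 6, d(33) = 4, d(34) = 4, d(35) = 4. Summing all 35 values: 131. (Dirichlet's divisor formula: Σ_{n ≤ x} d(n) = x ln(x) + (2γ − 1) x + O(√x). For x = 35, the asymptotic estimate is ≈ 129.84.)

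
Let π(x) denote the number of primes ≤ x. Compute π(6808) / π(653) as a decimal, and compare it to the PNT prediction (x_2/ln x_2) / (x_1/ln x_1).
π(6808)/π(653) = 876/119 ≈ 7.3613;  PNT prediction ≈ 7.6565.

π(653) = 119 and π(6808) = 876, so π(6808)/π(653) ≈ 7.3613. The PNT-predicted ratio is (6808/ln(6808)) / (653/ln(653)) ≈ 7.6565. The two agree to within a few percent, as expected.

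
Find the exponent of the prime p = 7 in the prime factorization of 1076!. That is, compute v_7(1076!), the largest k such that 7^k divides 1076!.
v_7(1076!) = 177

Legendre's formula: v_p(n!) = Σ_{k ≥ 1} ⌊n / p^k⌋. For p = 7, n = 1076, the terms are:
  ⌊1076/7^1⌋ = ⌊1076/7⌋ = 153
  ⌊1076/7^2⌋ = ⌊1076/49⌋ = 21
  ⌊1076/7^3⌋ = ⌊1076/343⌋ = 3
(the next term ⌊1076/7^4⌋ = 0, terminating the sum). Summing: v_7(1076!) = 153 + 21 + 3 = 177.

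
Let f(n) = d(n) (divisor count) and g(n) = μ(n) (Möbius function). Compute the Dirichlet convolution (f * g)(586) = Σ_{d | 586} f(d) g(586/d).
(d * μ)(586) = 1

Divisors of 586: [1, 2, 293, 586]. For each d | 586:
  d = 1: d(1) · μ(586/1) = 1 · 1 = 1
  d = 2: d(2) · μ(586/2) = 2 · -1 = -2
  d = 293: d(293) · μ(586/293) = 2 · -1 = -2
  d = 586: d(586) · μ(586/586) = 4 · 1 = 4
Summing: (d * μ)(586) = 1 + -2 + -2 + 4 = 1.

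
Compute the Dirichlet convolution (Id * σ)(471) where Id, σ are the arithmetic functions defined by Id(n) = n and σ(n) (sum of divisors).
(Id * σ)(471) = 2205

Divisors of 471: [1, 3, 157, 471]. For each d | 471:
  d = 1: Id(1) · σ(471/1) = 1 · 632 = 632
  d = 3: Id(3) · σ(471/3) = 3 · 158 = 474
  d = 157: Id(157) · σ(471/157) = 157 · 4 = 628
  d = 471: Id(471) · σ(471/471) = 471 · 1 = 471
Summing: (Id * σ)(471) = 632 + 474 + 628 + 471 = 2205.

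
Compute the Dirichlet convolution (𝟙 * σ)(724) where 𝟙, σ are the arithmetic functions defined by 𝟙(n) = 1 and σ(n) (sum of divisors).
(𝟙 * σ)(724) = 2013

Divisors of 724: [1, 2, 4, 181, 362, 724]. For each d | 724:
  d = 1: 𝟙(1) · σ(724/1) = 1 · 1274 = 1274
  d = 2: 𝟙(2) · σ(724/2) = 1 · 546 = 546
  d = 4: 𝟙(4) · σ(724/4) = 1 · 182 = 182
  d = 181: 𝟙(181) · σ(724/181) = 1 · 7 = 7
  d = 362: 𝟙(362) · σ(724/362) = 1 · 3 = 3
  d = 724: 𝟙(724) · σ(724/724) = 1 · 1 = 1
Summing: (𝟙 * σ)(724) = 1274 + 546 + 182 + 7 + 3 + 1 = 2013.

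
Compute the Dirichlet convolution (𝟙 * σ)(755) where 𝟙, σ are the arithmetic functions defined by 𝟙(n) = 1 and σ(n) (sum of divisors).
(𝟙 * σ)(755) = 1071

Divisors of 755: [1, 5, 151, 755]. For each d | 755:
  d = 1: 𝟙(1) · σ(755/1) = 1 · 912 = 912
  d = 5: 𝟙(5) · σ(755/5) = 1 · 152 = 152
  d = 151: 𝟙(151) · σ(755/151) = 1 · 6 = 6
  d = 755: 𝟙(755) · σ(755/755) = 1 · 1 = 1
Summing: (𝟙 * σ)(755) = 912 + 152 + 6 + 1 = 1071.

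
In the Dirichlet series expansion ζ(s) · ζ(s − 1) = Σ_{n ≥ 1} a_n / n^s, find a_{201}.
σ(201) = 272

In the product (Σ m^0/m^s)(Σ k / k^s) = Σ (Σ_{d | n} d) / n^s, the coefficient of 1/n^s is σ(n) = Σ_{d | n} d. For n = 201, divisors are [1, 3, 67, 201]; summing: σ(201) = 272.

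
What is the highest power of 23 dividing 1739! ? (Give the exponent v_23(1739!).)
v_23(1739!) = 78

Legendre's formula: v_p(n!) = Σ_{k ≥ 1} ⌊n / p^k⌋. For p = 23, n = 1739, the terms are:
  ⌊1739/23^1⌋ = ⌊1739/23⌋ = 75
  ⌊1739/23^2⌋ = ⌊1739/529⌋ = 3
(the next term ⌊1739/23^3⌋ = 0, terminating the sum). Summing: v_23(1739!) = 75 + 3 = 78.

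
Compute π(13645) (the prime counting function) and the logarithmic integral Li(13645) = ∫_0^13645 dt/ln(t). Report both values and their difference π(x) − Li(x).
π(13645) = 1612;  Li(13645) ≈ 1635.02;  π(x) − Li(x) ≈ -23.02.

Direct count of primes ≤ 13645 gives π(13645) = 1612. Numerical evaluation of the logarithmic integral gives Li(13645) ≈ 1635.02. The difference π(x) − Li(x) ≈ -23.02 is typically negative for small/moderate x (Li(x) overestimates), though Littlewood's theorem shows this sign changes infinitely often.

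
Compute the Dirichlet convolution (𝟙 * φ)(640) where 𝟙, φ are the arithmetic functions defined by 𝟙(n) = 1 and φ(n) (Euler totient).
(𝟙 * φ)(640) = 640

Divisors of 640: [1, 2, 4, 5, 8, 10, 16, 20, 32, 40, 64, 80, 128, 160, 320, 640]. For each d | 640:
  d = 1: 𝟙(1) · φ(640/1) = 1 · 256 = 256
  d = 2: 𝟙(2) · φ(640/2) = 1 · 128 = 128
  d = 4: 𝟙(4) · φ(640/4) = 1 · 64 = 64
  d = 5: 𝟙(5) · φ(640/5) = 1 · 64 = 64
  d = 8: 𝟙(8) · φ(640/8) = 1 · 32 = 32
  d = 10: 𝟙(10) · φ(640/10) = 1 · 32 = 32
  d = 16: 𝟙(16) · φ(640/16) = 1 · 16 = 16
  d = 20: 𝟙(20) · φ(640/20) = 1 · 16 = 16
  d = 32: 𝟙(32) · φ(640/32) = 1 · 8 = 8
  d = 40: 𝟙(40) · φ(640/40) = 1 · 8 = 8
  d = 64: 𝟙(64) · φ(640/64) = 1 · 4 = 4
  d = 80: 𝟙(80) · φ(640/80) = 1 · 4 = 4
  d = 128: 𝟙(128) · φ(640/128) = 1 · 4 = 4
  d = 160: 𝟙(160) · φ(640/160) = 1 · 2 = 2
  d = 320: 𝟙(320) · φ(640/320) = 1 · 1 = 1
  d = 640: 𝟙(640) · φ(640/640) = 1 · 1 = 1
Summing: (𝟙 * φ)(640) = 256 + 128 + 64 + 64 + 32 + 32 + 16 + 16 + 8 + 8 + 4 + 4 + 4 + 2 + 1 + 1 = 640.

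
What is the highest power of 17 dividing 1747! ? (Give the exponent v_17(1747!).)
v_17(1747!) = 108

Legendre's formula: v_p(n!) = Σ_{k ≥ 1} ⌊n / p^k⌋. For p = 17, n = 1747, the terms are:
  ⌊1747/17^1⌋ = ⌊1747/17⌋ = 102
  ⌊1747/17^2⌋ = ⌊1747/289⌋ = 6
(the next term ⌊1747/17^3⌋ = 0, terminating the sum). Summing: v_17(1747!) = 102 + 6 = 108.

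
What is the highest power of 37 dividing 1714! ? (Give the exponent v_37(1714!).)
v_37(1714!) = 47

Legendre's formula: v_p(n!) = Σ_{k ≥ 1} ⌊n / p^k⌋. For p = 37, n = 1714, the terms are:
  ⌊1714/37^1⌋ = ⌊1714/37⌋ = 46
  ⌊1714/37^2⌋ = ⌊1714/1369⌋ = 1
(the next term ⌊1714/37^3⌋ = 0, terminating the sum). Summing: v_37(1714!) = 46 + 1 = 47.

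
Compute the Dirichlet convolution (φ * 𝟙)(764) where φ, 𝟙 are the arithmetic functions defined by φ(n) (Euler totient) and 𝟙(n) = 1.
(φ * 𝟙)(764) = 764

Divisors of 764: [1, 2, 4, 191, 382, 764]. For each d | 764:
  d = 1: φ(1) · 𝟙(764/1) = 1 · 1 = 1
  d = 2: φ(2) · 𝟙(764/2) = 1 · 1 = 1
  d = 4: φ(4) · 𝟙(764/4) = 2 · 1 = 2
  d = 191: φ(191) · 𝟙(764/191) = 190 · 1 = 190
  d = 382: φ(382) · 𝟙(764/382) = 190 · 1 = 190
  d = 764: φ(764) · 𝟙(764/764) = 380 · 1 = 380
Summing: (φ * 𝟙)(764) = 1 + 1 + 2 + 190 + 190 + 380 = 764.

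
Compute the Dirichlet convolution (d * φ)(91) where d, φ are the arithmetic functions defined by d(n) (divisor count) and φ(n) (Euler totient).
(d * φ)(91) = 112

Divisors of 91: [1, 7, 13, 91]. For each d | 91:
  d = 1: d(1) · φ(91/1) = 1 · 72 = 72
  d = 7: d(7) · φ(91/7) = 2 · 12 = 24
  d = 13: d(13) · φ(91/13) = 2 · 6 = 12
  d = 91: d(91) · φ(91/91) = 4 · 1 = 4
Summing: (d * φ)(91) = 72 + 24 + 12 + 4 = 112.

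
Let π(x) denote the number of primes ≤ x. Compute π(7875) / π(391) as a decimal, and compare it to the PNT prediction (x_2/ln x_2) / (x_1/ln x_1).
π(7875)/π(391) = 994/77 ≈ 12.9091;  PNT prediction ≈ 13.3996.

π(391) = 77 and π(7875) = 994, so π(7875)/π(391) ≈ 12.9091. The PNT-predicted ratio is (7875/ln(7875)) / (391/ln(391)) ≈ 13.3996. The two agree to within a few percent, as expected.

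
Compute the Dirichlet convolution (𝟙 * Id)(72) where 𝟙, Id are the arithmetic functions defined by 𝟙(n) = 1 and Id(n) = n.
(𝟙 * Id)(72) = 195

Divisors of 72: [1, 2, 3, 4, 6, 8, 9, 12, 18, 24, 36, 72]. For each d | 72:
  d = 1: 𝟙(1) · Id(72/1) = 1 · 72 = 72
  d = 2: 𝟙(2) · Id(72/2) = 1 · 36 = 36
  d = 3: 𝟙(3) · Id(72/3) = 1 · 24 = 24
  d = 4: 𝟙(4) · Id(72/4) = 1 · 18 = 18
  d = 6: 𝟙(6) · Id(72/6) = 1 · 12 = 12
  d = 8: 𝟙(8) · Id(72/8) = 1 · 9 = 9
  d = 9: 𝟙(9) · Id(72/9) = 1 · 8 = 8
  d = 12: 𝟙(12) · Id(72/12) = 1 · 6 = 6
  d = 18: 𝟙(18) · Id(72/18) = 1 · 4 = 4
  d = 24: 𝟙(24) · Id(72/24) = 1 · 3 = 3
  d = 36: 𝟙(36) · Id(72/36) = 1 · 2 = 2
  d = 72: 𝟙(72) · Id(72/72) = 1 · 1 = 1
Summing: (𝟙 * Id)(72) = 72 + 36 + 24 + 18 + 12 + 9 + 8 + 6 + 4 + 3 + 2 + 1 = 195.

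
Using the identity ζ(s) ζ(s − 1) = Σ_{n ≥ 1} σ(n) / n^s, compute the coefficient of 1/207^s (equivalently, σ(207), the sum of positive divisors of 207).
σ(207) = 312

In the product (Σ m^0/m^s)(Σ k / k^s) = Σ (Σ_{d | n} d) / n^s, the coefficient of 1/n^s is σ(n) = Σ_{d | n} d. For n = 207, divisors are [1, 3, 9, 23, 69, 207]; summing: σ(207) = 312.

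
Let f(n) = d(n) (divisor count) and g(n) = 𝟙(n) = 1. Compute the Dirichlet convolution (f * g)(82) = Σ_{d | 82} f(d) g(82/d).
(d * 𝟙)(82) = 9

Divisors of 82: [1, 2, 41, 82]. For each d | 82:
  d = 1: d(1) · 𝟙(82/1) = 1 · 1 = 1
  d = 2: d(2) · 𝟙(82/2) = 2 · 1 = 2
  d = 41: d(41) · 𝟙(82/41) = 2 · 1 = 2
  d = 82: d(82) · 𝟙(82/82) = 4 · 1 = 4
Summing: (d * 𝟙)(82) = 1 + 2 + 2 + 4 = 9.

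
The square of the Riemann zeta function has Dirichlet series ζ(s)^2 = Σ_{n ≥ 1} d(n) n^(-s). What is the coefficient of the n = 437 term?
d(437) = 4

ζ(s)^2 = (Σ 1/m^s)(Σ 1/k^s). The coefficient of 1/n^s in the product is the number of ordered pairs (m, k) with mk = n, which equals d(n). For n = 437, divisors are [1, 19, 23, 437], so d(437) = 4.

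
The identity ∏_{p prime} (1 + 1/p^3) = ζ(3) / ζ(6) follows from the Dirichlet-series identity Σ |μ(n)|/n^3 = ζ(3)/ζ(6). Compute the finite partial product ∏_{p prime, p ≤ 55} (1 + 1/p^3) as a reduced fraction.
∏ = 1193284353855226596885466673602596175872/1009953283877483663098780766542609340885

The primes p ≤ 55 are [2, 3, 5, 7, 11, 13, 17, 19, 23, 29, 31, 37, 41, 43, 47, 53]. For each, (1 + 1/p^3) = (p^3 + 1)/p^3. Multiplying these fractions over p ∈ [2, 3, 5, 7, 11, 13, 17, 19, 23, 29, 31, 37, 41, 43, 47, 53] gives 1193284353855226596885466673602596175872/1009953283877483663098780766542609340885. (In the limit P → ∞ this tends to ζ(3)/ζ(6).)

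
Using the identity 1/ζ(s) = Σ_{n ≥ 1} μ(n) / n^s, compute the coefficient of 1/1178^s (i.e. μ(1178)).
μ(1178) = -1

Factor n = 1178 = 2 · 19 · 31. μ(n) = 0 if any exponent ≥ 2 (not squarefree); otherwise μ(n) = (−1)^{ω(n)} where ω(n) is the number of distinct prime factors. Applying: μ(1178) = -1.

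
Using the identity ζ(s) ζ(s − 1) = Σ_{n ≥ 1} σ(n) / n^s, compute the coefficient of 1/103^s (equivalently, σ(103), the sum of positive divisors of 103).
σ(103) = 104

In the product (Σ m^0/m^s)(Σ k / k^s) = Σ (Σ_{d | n} d) / n^s, the coefficient of 1/n^s is σ(n) = Σ_{d | n} d. For n = 103, divisors are [1, 103]; summing: σ(103) = 104.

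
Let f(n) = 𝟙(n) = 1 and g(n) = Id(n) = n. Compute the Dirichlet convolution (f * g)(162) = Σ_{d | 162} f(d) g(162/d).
(𝟙 * Id)(162) = 363

Divisors of 162: [1, 2, 3, 6, 9, 18, 27, 54, 81, 162]. For each d | 162:
  d = 1: 𝟙(1) · Id(162/1) = 1 · 162 = 162
  d = 2: 𝟙(2) · Id(162/2) = 1 · 81 = 81
  d = 3: 𝟙(3) · Id(162/3) = 1 · 54 = 54
  d = 6: 𝟙(6) · Id(162/6) = 1 · 27 = 27
  d = 9: 𝟙(9) · Id(162/9) = 1 · 18 = 18
  d = 18: 𝟙(18) · Id(162/18) = 1 · 9 = 9
  d = 27: 𝟙(27) · Id(162/27) = 1 · 6 = 6
  d = 54: 𝟙(54) · Id(162/54) = 1 · 3 = 3
  d = 81: 𝟙(81) · Id(162/81) = 1 · 2 = 2
  d = 162: 𝟙(162) · Id(162/162) = 1 · 1 = 1
Summing: (𝟙 * Id)(162) = 162 + 81 + 54 + 27 + 18 + 9 + 6 + 3 + 2 + 1 = 363.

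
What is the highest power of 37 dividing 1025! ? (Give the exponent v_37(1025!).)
v_37(1025!) = 27

Legendre's formula: v_p(n!) = Σ_{k ≥ 1} ⌊n / p^k⌋. For p = 37, n = 1025, the terms are:
  ⌊1025/37^1⌋ = ⌊1025/37⌋ = 27
(the next term ⌊1025/37^2⌋ = 0, terminating the sum). Summing: v_37(1025!) = 27 = 27.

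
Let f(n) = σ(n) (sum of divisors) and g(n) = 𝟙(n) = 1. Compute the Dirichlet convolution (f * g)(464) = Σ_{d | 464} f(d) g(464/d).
(σ * 𝟙)(464) = 1767

Divisors of 464: [1, 2, 4, 8, 16, 29, 58, 116, 232, 464]. For each d | 464:
  d = 1: σ(1) · 𝟙(464/1) = 1 · 1 = 1
  d = 2: σ(2) · 𝟙(464/2) = 3 · 1 = 3
  d = 4: σ(4) · 𝟙(464/4) = 7 · 1 = 7
  d = 8: σ(8) · 𝟙(464/8) = 15 · 1 = 15
  d = 16: σ(16) · 𝟙(464/16) = 31 · 1 = 31
  d = 29: σ(29) · 𝟙(464/29) = 30 · 1 = 30
  d = 58: σ(58) · 𝟙(464/58) = 90 · 1 = 90
  d = 116: σ(116) · 𝟙(464/116) = 210 · 1 = 210
  d = 232: σ(232) · 𝟙(464/232) = 450 · 1 = 450
  d = 464: σ(464) · 𝟙(464/464) = 930 · 1 = 930
Summing: (σ * 𝟙)(464) = 1 + 3 + 7 + 15 + 31 + 30 + 90 + 210 + 450 + 930 = 1767.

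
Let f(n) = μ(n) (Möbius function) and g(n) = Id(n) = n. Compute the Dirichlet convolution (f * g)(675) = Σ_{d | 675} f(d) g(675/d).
(μ * Id)(675) = 360

Divisors of 675: [1, 3, 5, 9, 15, 25, 27, 45, 75, 135, 225, 675]. For each d | 675:
  d = 1: μ(1) · Id(675/1) = 1 · 675 = 675
  d = 3: μ(3) · Id(675/3) = -1 · 225 = -225
  d = 5: μ(5) · Id(675/5) = -1 · 135 = -135
  d = 9: μ(9) · Id(675/9) = 0 · 75 = 0
  d = 15: μ(15) · Id(675/15) = 1 · 45 = 45
  d = 25: μ(25) · Id(675/25) = 0 · 27 = 0
  d = 27: μ(27) · Id(675/27) = 0 · 25 = 0
  d = 45: μ(45) · Id(675/45) = 0 · 15 = 0
  d = 75: μ(75) · Id(675/75) = 0 · 9 = 0
  d = 135: μ(135) · Id(675/135) = 0 · 5 = 0
  d = 225: μ(225) · Id(675/225) = 0 · 3 = 0
  d = 675: μ(675) · Id(675/675) = 0 · 1 = 0
Summing: (μ * Id)(675) = 675 + -225 + -135 + 0 + 45 + 0 + 0 + 0 + 0 + 0 + 0 + 0 = 360.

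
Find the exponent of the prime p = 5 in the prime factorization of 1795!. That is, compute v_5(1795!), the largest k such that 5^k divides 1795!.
v_5(1795!) = 446

Legendre's formula: v_p(n!) = Σ_{k ≥ 1} ⌊n / p^k⌋. For p = 5, n = 1795, the terms are:
  ⌊1795/5^1⌋ = ⌊1795/5⌋ = 359
  ⌊1795/5^2⌋ = ⌊1795/25⌋ = 71
  ⌊1795/5^3⌋ = ⌊1795/125⌋ = 14
  ⌊1795/5^4⌋ = ⌊1795/625⌋ = 2
(the next term ⌊1795/5^5⌋ = 0, terminating the sum). Summing: v_5(1795!) = 359 + 71 + 14 + 2 = 446.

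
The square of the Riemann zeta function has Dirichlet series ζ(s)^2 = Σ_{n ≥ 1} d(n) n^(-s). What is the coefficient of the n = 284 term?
d(284) = 6

ζ(s)^2 = (Σ 1/m^s)(Σ 1/k^s). The coefficient of 1/n^s in the product is the number of ordered pairs (m, k) with mk = n, which equals d(n). For n = 284, divisors are [1, 2, 4, 71, 142, 284], so d(284) = 6.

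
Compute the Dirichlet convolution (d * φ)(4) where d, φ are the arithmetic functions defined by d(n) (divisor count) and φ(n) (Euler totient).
(d * φ)(4) = 7

Divisors of 4: [1, 2, 4]. For each d | 4:
  d = 1: d(1) · φ(4/1) = 1 · 2 = 2
  d = 2: d(2) · φ(4/2) = 2 · 1 = 2
  d = 4: d(4) · φ(4/4) = 3 · 1 = 3
Summing: (d * φ)(4) = 2 + 2 + 3 = 7.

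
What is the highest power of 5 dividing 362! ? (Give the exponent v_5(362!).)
v_5(362!) = 88

Legendre's formula: v_p(n!) = Σ_{k ≥ 1} ⌊n / p^k⌋. For p = 5, n = 362, the terms are:
  ⌊362/5^1⌋ = ⌊362/5⌋ = 72
  ⌊362/5^2⌋ = ⌊362/25⌋ = 14
  ⌊362/5^3⌋ = ⌊362/125⌋ = 2
(the next term ⌊362/5^4⌋ = 0, terminating the sum). Summing: v_5(362!) = 72 + 14 + 2 = 88.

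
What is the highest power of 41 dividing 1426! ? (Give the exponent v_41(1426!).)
v_41(1426!) = 34

Legendre's formula: v_p(n!) = Σ_{k ≥ 1} ⌊n / p^k⌋. For p = 41, n = 1426, the terms are:
  ⌊1426/41^1⌋ = ⌊1426/41⌋ = 34
(the next term ⌊1426/41^2⌋ = 0, terminating the sum). Summing: v_41(1426!) = 34 = 34.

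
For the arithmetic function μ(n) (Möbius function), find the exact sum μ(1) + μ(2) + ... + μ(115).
Σ_{n ≤ 115} μ(n) = -5

Compute μ(n) for each 1 ≤ n ≤ 115: μ(1) = 1, μ(2) = -1, μ(3) = -1, μ(4) = 0, μ(5) = -1, μ(6) = 1, μ(7) = -1, μ(8) = 0, μ(9) = 0, μ(10) = 1, μ(11) = -1, μ(12) = 0, μ(13) = -1, μ(14) = 1, μ(15) = 1, μ(16) = 0, μ(17) = -1, μ(18) = 0, μ(19) = -1, μ(20) = 0, μ(21) = 1, μ(22) = 1, μ(23) = -1, μ(24) = 0, μ(25) = 0, μ(26) = 1, μ(27) = 0, μ(28) = 0, μ(29) = -1, μ(30) = -1, μ(31) = -1, μ(32) = 0, μ(33) = 1, μ(34) = 1, μ(35) = 1, μ(36) = 0, μ(37) = -1, μ(38) = 1, μ(39) = 1, μ(40) = 0, μ(41) = -1, μ(42) = -1, μ(43) = -1, μ(44) = 0, μ(45) = 0, μ(46) = 1, μ(47) = -1, μ(48) = 0, μ(49) = 0, μ(50) = 0, μ(51) = 1, μ(52) = 0, μ(53) = -1, μ(54) = 0, μ(55) = 1, μ(56) = 0, μ(57) = 1, μ(58) = 1, μ(59) = -1, μ(60) = 0, μ(61) = -1, μ(62) = 1, μ(63) = 0, μ(64) = 0, μ(65) = 1, μ(66) = -1, μ(67) = -1, μ(68) = 0, μ(69) = 1, μ(70) = -1, μ(71) = -1, μ(72) = 0, μ(73) = -1, μ(74) = 1, μ(75) = 0, μ(76) = 0, μ(77) = 1, μ(78) = -1, μ(79) = -1, μ(80) = 0, μ(81) = 0, μ(82) = 1, μ(83) = -1, μ(84) = 0, μ(85) = 1, μ(86) = 1, μ(87) = 1, μ(88) = 0, μ(89) = -1, μ(90) = 0, μ(91) = 1, μ(92) = 0, μ(93) = 1, μ(94) = 1, μ(95) = 1, μ(96) = 0, μ(97) = -1, μ(98) = 0, μ(99) = 0, μ(100) = 0, μ(101) = -1, μ(102) = -1, μ(103) = -1, μ(104) = 0, μ(105) = -1, μ(106) = 1, μ(107) = -1, μ(108) = 0, μ(109) = -1, μ(110) = -1, μ(111) = 1, μ(112) = 0, μ(113) = -1, μ(114) = -1, μ(115) = 1. Summing all 115 values: -5. (Mertens function M(x) = Σ_{n ≤ x} μ(n); on average M(x) should be small (PNT ⟺ M(x) = o(x)).)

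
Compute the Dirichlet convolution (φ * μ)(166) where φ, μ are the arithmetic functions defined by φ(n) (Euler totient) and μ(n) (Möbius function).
(φ * μ)(166) = 0

Divisors of 166: [1, 2, 83, 166]. For each d | 166:
  d = 1: φ(1) · μ(166/1) = 1 · 1 = 1
  d = 2: φ(2) · μ(166/2) = 1 · -1 = -1
  d = 83: φ(83) · μ(166/83) = 82 · -1 = -82
  d = 166: φ(166) · μ(166/166) = 82 · 1 = 82
Summing: (φ * μ)(166) = 1 + -1 + -82 + 82 = 0.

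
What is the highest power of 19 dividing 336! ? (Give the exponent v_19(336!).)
v_19(336!) = 17

Legendre's formula: v_p(n!) = Σ_{k ≥ 1} ⌊n / p^k⌋. For p = 19, n = 336, the terms are:
  ⌊336/19^1⌋ = ⌊336/19⌋ = 17
(the next term ⌊336/19^2⌋ = 0, terminating the sum). Summing: v_19(336!) = 17 = 17.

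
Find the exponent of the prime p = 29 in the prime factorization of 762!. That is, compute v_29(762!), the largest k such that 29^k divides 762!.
v_29(762!) = 26

Legendre's formula: v_p(n!) = Σ_{k ≥ 1} ⌊n / p^k⌋. For p = 29, n = 762, the terms are:
  ⌊762/29^1⌋ = ⌊762/29⌋ = 26
(the next term ⌊762/29^2⌋ = 0, terminating the sum). Summing: v_29(762!) = 26 = 26.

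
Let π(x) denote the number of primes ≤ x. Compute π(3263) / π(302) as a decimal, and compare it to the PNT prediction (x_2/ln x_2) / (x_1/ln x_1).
π(3263)/π(302) = 461/62 ≈ 7.4355;  PNT prediction ≈ 7.6262.

π(302) = 62 and π(3263) = 461, so π(3263)/π(302) ≈ 7.4355. The PNT-predicted ratio is (3263/ln(3263)) / (302/ln(302)) ≈ 7.6262. The two agree to within a few percent, as expected.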